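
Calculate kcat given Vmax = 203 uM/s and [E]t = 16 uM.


kcat = Vmax / [E]t
kcat = 203 / 16
kcat = 12.6875 s^-1

12.6875 s^-1


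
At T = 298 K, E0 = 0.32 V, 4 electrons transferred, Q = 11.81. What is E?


E = E0 - (RT/nF) * ln(Q)
E = 0.32 - (8.314 * 298 / (4 * 96485)) * ln(11.81)
E = 0.3042 V

0.3042 V


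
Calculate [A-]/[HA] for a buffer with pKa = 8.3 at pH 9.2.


[A-]/[HA] = 10^(pH - pKa)
= 10^(9.2 - 8.3)
= 7.9433

7.9433


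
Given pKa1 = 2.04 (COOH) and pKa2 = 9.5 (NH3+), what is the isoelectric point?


pI = (pKa1 + pKa2) / 2
pI = (2.04 + 9.5) / 2
pI = 5.77

5.77


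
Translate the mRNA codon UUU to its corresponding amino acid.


Standard genetic code lookup.
Codon UUU -> Phe

Phe


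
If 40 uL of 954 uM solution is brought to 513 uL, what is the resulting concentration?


C2 = C1 * V1 / V2
C2 = 954 * 40 / 513
C2 = 74.386 uM

74.386 uM


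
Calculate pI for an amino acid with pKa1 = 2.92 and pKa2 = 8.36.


pI = (pKa1 + pKa2) / 2
pI = (2.92 + 8.36) / 2
pI = 5.64

5.64


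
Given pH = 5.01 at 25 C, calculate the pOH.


pOH = 14 - pH
pOH = 14 - 5.01
pOH = 8.99

8.99


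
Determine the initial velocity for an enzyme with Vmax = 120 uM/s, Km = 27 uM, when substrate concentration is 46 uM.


v = Vmax * [S] / (Km + [S])
v = 120 * 46 / (27 + 46)
v = 75.6164 uM/s

75.6164 uM/s


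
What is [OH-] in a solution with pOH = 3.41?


[OH-] = 10^(-pOH)
[OH-] = 10^(-3.41)
[OH-] = 3.890e-04 M

3.890e-04 M


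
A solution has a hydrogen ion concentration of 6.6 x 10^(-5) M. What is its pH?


pH = -log10([H+])
pH = -log10(6.6 x 10^(-5))
pH = 4.1805

4.1805


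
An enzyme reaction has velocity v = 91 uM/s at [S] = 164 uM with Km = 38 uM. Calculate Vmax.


Vmax = v * (Km + [S]) / [S]
Vmax = 91 * (38 + 164) / 164
Vmax = 112.0854 uM/s

112.0854 uM/s


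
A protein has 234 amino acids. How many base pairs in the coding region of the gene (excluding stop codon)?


Each amino acid = 1 codon = 3 bp
bp = 234 * 3 = 702 bp

702 bp


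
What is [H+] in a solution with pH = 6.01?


[H+] = 10^(-pH)
[H+] = 10^(-6.01)
[H+] = 9.772e-07 M

9.772e-07 M


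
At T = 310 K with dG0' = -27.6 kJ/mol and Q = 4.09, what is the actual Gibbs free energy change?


dG = dG0' + RT * ln(Q) / 1000
dG = -27.6 + 8.314 * 310 * ln(4.09) / 1000
dG = -23.9697 kJ/mol

-23.9697 kJ/mol


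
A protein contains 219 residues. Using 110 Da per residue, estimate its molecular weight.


MW = n_residues * 110 Da
MW = 219 * 110
MW = 24090 Da

24090 Da


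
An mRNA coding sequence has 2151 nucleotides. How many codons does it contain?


codons = nucleotides / 3
codons = 2151 / 3 = 717

717


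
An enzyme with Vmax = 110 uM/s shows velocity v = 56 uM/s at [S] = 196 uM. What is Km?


Km = [S] * (Vmax - v) / v
Km = 196 * (110 - 56) / 56
Km = 189.0 uM

189.0 uM


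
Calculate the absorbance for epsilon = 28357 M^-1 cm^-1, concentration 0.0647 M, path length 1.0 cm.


A = epsilon * c * l
A = 28357 * 0.0647 * 1.0
A = 1834.6979

1834.6979


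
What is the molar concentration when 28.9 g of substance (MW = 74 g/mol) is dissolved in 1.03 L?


C = (mass / MW) / volume
C = (28.9 / 74) / 1.03
C = 0.3792 M

0.3792 M


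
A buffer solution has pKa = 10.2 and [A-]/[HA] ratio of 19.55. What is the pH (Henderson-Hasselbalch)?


pH = pKa + log10([A-]/[HA])
pH = 10.2 + log10(19.55)
pH = 11.4911

11.4911


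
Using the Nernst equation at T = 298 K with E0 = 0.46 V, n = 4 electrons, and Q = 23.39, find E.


E = E0 - (RT/nF) * ln(Q)
E = 0.46 - (8.314 * 298 / (4 * 96485)) * ln(23.39)
E = 0.4398 V

0.4398 V


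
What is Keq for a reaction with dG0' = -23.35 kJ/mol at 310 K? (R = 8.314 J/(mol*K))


Keq = exp(-dG0 * 1000 / (R * T))
Keq = exp(-(-23.35) * 1000 / (8.314 * 310))
Keq = 8601.8128

8601.8128


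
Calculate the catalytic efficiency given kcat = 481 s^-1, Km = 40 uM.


Catalytic efficiency = kcat / Km
= 481 / 40
= 12.025 uM^-1*s^-1

12.025 uM^-1*s^-1


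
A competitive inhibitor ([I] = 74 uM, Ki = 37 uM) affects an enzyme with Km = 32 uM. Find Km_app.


Km_app = Km * (1 + [I]/Ki)
Km_app = 32 * (1 + 74/37)
Km_app = 96.0 uM

96.0 uM


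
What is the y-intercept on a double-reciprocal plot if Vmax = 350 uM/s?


y-intercept = 1/Vmax
= 1/350
= 0.0029 s/uM

0.0029 s/uM


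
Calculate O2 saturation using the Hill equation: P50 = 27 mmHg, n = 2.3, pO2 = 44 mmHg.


Y = pO2^n / (P50^n + pO2^n)
Y = 44^2.3 / (27^2.3 + 44^2.3)
Y = 75.46%

75.46%


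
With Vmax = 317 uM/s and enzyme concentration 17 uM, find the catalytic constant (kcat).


kcat = Vmax / [E]t
kcat = 317 / 17
kcat = 18.6471 s^-1

18.6471 s^-1


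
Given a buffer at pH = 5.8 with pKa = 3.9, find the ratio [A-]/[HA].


[A-]/[HA] = 10^(pH - pKa)
= 10^(5.8 - 3.9)
= 79.4328

79.4328


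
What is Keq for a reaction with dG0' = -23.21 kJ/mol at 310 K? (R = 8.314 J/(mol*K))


Keq = exp(-dG0 * 1000 / (R * T))
Keq = exp(-(-23.21) * 1000 / (8.314 * 310))
Keq = 8147.0296

8147.0296


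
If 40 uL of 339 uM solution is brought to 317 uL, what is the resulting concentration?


C2 = C1 * V1 / V2
C2 = 339 * 40 / 317
C2 = 42.776 uM

42.776 uM


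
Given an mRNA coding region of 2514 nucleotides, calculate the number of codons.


codons = nucleotides / 3
codons = 2514 / 3 = 838

838


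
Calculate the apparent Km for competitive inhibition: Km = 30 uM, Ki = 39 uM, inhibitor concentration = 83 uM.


Km_app = Km * (1 + [I]/Ki)
Km_app = 30 * (1 + 83/39)
Km_app = 93.8462 uM

93.8462 uM


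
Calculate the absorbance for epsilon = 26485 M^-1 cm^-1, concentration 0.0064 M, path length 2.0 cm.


A = epsilon * c * l
A = 26485 * 0.0064 * 2.0
A = 339.008

339.008


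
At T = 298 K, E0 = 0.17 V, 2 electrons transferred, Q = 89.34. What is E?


E = E0 - (RT/nF) * ln(Q)
E = 0.17 - (8.314 * 298 / (2 * 96485)) * ln(89.34)
E = 0.1123 V

0.1123 V


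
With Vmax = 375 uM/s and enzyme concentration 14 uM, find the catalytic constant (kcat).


kcat = Vmax / [E]t
kcat = 375 / 14
kcat = 26.7857 s^-1

26.7857 s^-1


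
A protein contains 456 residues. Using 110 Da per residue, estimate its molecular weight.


MW = n_residues * 110 Da
MW = 456 * 110
MW = 50160 Da

50160 Da


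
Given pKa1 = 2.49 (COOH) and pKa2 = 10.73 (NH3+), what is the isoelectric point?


pI = (pKa1 + pKa2) / 2
pI = (2.49 + 10.73) / 2
pI = 6.61

6.61


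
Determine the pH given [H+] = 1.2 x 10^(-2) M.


pH = -log10([H+])
pH = -log10(1.2 x 10^(-2))
pH = 1.9208

1.9208


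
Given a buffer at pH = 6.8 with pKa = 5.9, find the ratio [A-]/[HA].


[A-]/[HA] = 10^(pH - pKa)
= 10^(6.8 - 5.9)
= 7.9433

7.9433


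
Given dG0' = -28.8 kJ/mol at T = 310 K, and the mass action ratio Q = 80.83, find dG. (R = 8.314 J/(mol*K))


dG = dG0' + RT * ln(Q) / 1000
dG = -28.8 + 8.314 * 310 * ln(80.83) / 1000
dG = -17.4794 kJ/mol

-17.4794 kJ/mol


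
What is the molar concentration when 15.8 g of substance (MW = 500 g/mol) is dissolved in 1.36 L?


C = (mass / MW) / volume
C = (15.8 / 500) / 1.36
C = 0.0232 M

0.0232 M


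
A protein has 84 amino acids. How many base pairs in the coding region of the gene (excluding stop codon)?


Each amino acid = 1 codon = 3 bp
bp = 84 * 3 = 252 bp

252 bp


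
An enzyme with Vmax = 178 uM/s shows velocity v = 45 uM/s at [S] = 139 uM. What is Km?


Km = [S] * (Vmax - v) / v
Km = 139 * (178 - 45) / 45
Km = 410.8222 uM

410.8222 uM


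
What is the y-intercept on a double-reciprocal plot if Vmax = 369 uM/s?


y-intercept = 1/Vmax
= 1/369
= 0.0027 s/uM

0.0027 s/uM


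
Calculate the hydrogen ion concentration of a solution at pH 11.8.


[H+] = 10^(-pH)
[H+] = 10^(-11.8)
[H+] = 1.585e-12 M

1.585e-12 M


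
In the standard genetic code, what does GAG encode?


Standard genetic code lookup.
Codon GAG -> Glu

Glu


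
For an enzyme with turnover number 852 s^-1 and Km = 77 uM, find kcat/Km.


Catalytic efficiency = kcat / Km
= 852 / 77
= 11.0649 uM^-1*s^-1

11.0649 uM^-1*s^-1


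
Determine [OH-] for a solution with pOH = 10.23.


[OH-] = 10^(-pOH)
[OH-] = 10^(-10.23)
[OH-] = 5.888e-11 M

5.888e-11 M


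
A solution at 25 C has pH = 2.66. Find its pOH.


pOH = 14 - pH
pOH = 14 - 2.66
pOH = 11.34

11.34


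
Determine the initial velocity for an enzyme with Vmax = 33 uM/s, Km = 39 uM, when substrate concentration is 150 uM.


v = Vmax * [S] / (Km + [S])
v = 33 * 150 / (39 + 150)
v = 26.1905 uM/s

26.1905 uM/s


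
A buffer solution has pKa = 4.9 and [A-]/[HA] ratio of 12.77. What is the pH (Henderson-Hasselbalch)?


pH = pKa + log10([A-]/[HA])
pH = 4.9 + log10(12.77)
pH = 6.0062

6.0062


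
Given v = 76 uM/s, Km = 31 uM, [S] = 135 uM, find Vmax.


Vmax = v * (Km + [S]) / [S]
Vmax = 76 * (31 + 135) / 135
Vmax = 93.4519 uM/s

93.4519 uM/s


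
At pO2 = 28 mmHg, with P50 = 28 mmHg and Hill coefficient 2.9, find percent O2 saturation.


Y = pO2^n / (P50^n + pO2^n)
Y = 28^2.9 / (28^2.9 + 28^2.9)
Y = 50.0%

50.0%


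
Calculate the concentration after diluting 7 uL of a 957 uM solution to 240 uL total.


C2 = C1 * V1 / V2
C2 = 957 * 7 / 240
C2 = 27.9125 uM

27.9125 uM


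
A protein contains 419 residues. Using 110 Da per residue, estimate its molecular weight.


MW = n_residues * 110 Da
MW = 419 * 110
MW = 46090 Da

46090 Da


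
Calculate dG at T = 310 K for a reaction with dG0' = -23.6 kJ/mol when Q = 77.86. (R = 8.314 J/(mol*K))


dG = dG0' + RT * ln(Q) / 1000
dG = -23.6 + 8.314 * 310 * ln(77.86) / 1000
dG = -12.3759 kJ/mol

-12.3759 kJ/mol


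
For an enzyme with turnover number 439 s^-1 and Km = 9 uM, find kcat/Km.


Catalytic efficiency = kcat / Km
= 439 / 9
= 48.7778 uM^-1*s^-1

48.7778 uM^-1*s^-1


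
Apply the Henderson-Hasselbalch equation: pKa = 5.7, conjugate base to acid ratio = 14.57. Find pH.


pH = pKa + log10([A-]/[HA])
pH = 5.7 + log10(14.57)
pH = 6.8635

6.8635


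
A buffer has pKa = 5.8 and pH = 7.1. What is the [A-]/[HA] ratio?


[A-]/[HA] = 10^(pH - pKa)
= 10^(7.1 - 5.8)
= 19.9526

19.9526


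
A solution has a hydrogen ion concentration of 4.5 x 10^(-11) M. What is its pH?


pH = -log10([H+])
pH = -log10(4.5 x 10^(-11))
pH = 10.3468

10.3468


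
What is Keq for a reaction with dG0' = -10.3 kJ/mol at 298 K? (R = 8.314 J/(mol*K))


Keq = exp(-dG0 * 1000 / (R * T))
Keq = exp(-(-10.3) * 1000 / (8.314 * 298))
Keq = 63.8985

63.8985


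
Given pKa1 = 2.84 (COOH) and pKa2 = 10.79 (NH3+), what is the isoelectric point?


pI = (pKa1 + pKa2) / 2
pI = (2.84 + 10.79) / 2
pI = 6.815

6.815


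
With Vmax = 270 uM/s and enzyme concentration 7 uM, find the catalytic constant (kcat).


kcat = Vmax / [E]t
kcat = 270 / 7
kcat = 38.5714 s^-1

38.5714 s^-1


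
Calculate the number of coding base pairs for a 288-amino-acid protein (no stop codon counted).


Each amino acid = 1 codon = 3 bp
bp = 288 * 3 = 864 bp

864 bp


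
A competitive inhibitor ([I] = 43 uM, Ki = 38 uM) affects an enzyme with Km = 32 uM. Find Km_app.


Km_app = Km * (1 + [I]/Ki)
Km_app = 32 * (1 + 43/38)
Km_app = 68.2105 uM

68.2105 uM


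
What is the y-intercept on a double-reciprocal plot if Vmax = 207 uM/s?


y-intercept = 1/Vmax
= 1/207
= 0.0048 s/uM

0.0048 s/uM


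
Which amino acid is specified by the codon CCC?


Standard genetic code lookup.
Codon CCC -> Pro

Pro


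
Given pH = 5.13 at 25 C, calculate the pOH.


pOH = 14 - pH
pOH = 14 - 5.13
pOH = 8.87

8.87


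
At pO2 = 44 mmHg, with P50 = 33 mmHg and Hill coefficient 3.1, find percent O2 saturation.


Y = pO2^n / (P50^n + pO2^n)
Y = 44^3.1 / (33^3.1 + 44^3.1)
Y = 70.93%

70.93%


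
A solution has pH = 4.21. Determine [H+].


[H+] = 10^(-pH)
[H+] = 10^(-4.21)
[H+] = 6.166e-05 M

6.166e-05 M


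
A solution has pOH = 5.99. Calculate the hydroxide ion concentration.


[OH-] = 10^(-pOH)
[OH-] = 10^(-5.99)
[OH-] = 1.023e-06 M

1.023e-06 M


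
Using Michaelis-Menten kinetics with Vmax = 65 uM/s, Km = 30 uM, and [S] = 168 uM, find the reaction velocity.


v = Vmax * [S] / (Km + [S])
v = 65 * 168 / (30 + 168)
v = 55.1515 uM/s

55.1515 uM/s


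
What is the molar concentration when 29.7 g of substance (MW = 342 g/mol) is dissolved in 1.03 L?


C = (mass / MW) / volume
C = (29.7 / 342) / 1.03
C = 0.0843 M

0.0843 M


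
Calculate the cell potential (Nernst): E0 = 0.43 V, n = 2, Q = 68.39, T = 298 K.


E = E0 - (RT/nF) * ln(Q)
E = 0.43 - (8.314 * 298 / (2 * 96485)) * ln(68.39)
E = 0.3758 V

0.3758 V


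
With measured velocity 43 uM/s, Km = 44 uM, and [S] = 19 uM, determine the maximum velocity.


Vmax = v * (Km + [S]) / [S]
Vmax = 43 * (44 + 19) / 19
Vmax = 142.5789 uM/s

142.5789 uM/s


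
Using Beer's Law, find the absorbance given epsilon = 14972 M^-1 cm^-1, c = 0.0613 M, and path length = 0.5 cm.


A = epsilon * c * l
A = 14972 * 0.0613 * 0.5
A = 458.8918

458.8918


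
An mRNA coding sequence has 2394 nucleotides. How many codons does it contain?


codons = nucleotides / 3
codons = 2394 / 3 = 798

798


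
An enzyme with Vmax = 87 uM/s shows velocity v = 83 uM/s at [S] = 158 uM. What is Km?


Km = [S] * (Vmax - v) / v
Km = 158 * (87 - 83) / 83
Km = 7.6145 uM

7.6145 uM


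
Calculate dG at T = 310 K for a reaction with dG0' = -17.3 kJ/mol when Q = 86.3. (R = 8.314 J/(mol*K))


dG = dG0' + RT * ln(Q) / 1000
dG = -17.3 + 8.314 * 310 * ln(86.3) / 1000
dG = -5.8107 kJ/mol

-5.8107 kJ/mol


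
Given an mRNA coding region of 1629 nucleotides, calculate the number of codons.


codons = nucleotides / 3
codons = 1629 / 3 = 543

543


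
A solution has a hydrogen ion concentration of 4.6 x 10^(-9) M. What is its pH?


pH = -log10([H+])
pH = -log10(4.6 x 10^(-9))
pH = 8.3372

8.3372


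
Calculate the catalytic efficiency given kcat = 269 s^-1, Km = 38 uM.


Catalytic efficiency = kcat / Km
= 269 / 38
= 7.0789 uM^-1*s^-1

7.0789 uM^-1*s^-1


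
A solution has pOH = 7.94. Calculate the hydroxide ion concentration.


[OH-] = 10^(-pOH)
[OH-] = 10^(-7.94)
[OH-] = 1.148e-08 M

1.148e-08 M


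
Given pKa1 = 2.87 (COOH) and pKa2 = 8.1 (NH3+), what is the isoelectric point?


pI = (pKa1 + pKa2) / 2
pI = (2.87 + 8.1) / 2
pI = 5.485

5.485


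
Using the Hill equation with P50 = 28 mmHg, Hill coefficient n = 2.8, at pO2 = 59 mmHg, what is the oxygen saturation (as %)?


Y = pO2^n / (P50^n + pO2^n)
Y = 59^2.8 / (28^2.8 + 59^2.8)
Y = 88.96%

88.96%


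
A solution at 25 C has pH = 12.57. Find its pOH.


pOH = 14 - pH
pOH = 14 - 12.57
pOH = 1.43

1.43


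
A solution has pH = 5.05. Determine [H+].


[H+] = 10^(-pH)
[H+] = 10^(-5.05)
[H+] = 8.913e-06 M

8.913e-06 M


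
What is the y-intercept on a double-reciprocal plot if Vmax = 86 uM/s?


y-intercept = 1/Vmax
= 1/86
= 0.0116 s/uM

0.0116 s/uM


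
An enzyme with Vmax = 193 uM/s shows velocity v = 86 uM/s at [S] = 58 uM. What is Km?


Km = [S] * (Vmax - v) / v
Km = 58 * (193 - 86) / 86
Km = 72.1628 uM

72.1628 uM


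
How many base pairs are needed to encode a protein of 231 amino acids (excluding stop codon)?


Each amino acid = 1 codon = 3 bp
bp = 231 * 3 = 693 bp

693 bp


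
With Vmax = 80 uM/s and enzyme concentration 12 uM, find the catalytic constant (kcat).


kcat = Vmax / [E]t
kcat = 80 / 12
kcat = 6.6667 s^-1

6.6667 s^-1


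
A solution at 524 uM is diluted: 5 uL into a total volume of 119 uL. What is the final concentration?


C2 = C1 * V1 / V2
C2 = 524 * 5 / 119
C2 = 22.0168 uM

22.0168 uM


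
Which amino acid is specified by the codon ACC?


Standard genetic code lookup.
Codon ACC -> Thr

Thr


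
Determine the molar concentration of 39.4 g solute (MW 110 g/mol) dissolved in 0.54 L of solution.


C = (mass / MW) / volume
C = (39.4 / 110) / 0.54
C = 0.6633 M

0.6633 M


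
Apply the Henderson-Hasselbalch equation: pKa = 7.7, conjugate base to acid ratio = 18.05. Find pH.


pH = pKa + log10([A-]/[HA])
pH = 7.7 + log10(18.05)
pH = 8.9565

8.9565


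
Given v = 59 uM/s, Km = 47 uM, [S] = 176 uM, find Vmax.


Vmax = v * (Km + [S]) / [S]
Vmax = 59 * (47 + 176) / 176
Vmax = 74.7557 uM/s

74.7557 uM/s


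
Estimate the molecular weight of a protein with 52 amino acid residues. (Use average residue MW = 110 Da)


MW = n_residues * 110 Da
MW = 52 * 110
MW = 5720 Da

5720 Da


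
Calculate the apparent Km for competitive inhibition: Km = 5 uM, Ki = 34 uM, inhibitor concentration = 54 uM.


Km_app = Km * (1 + [I]/Ki)
Km_app = 5 * (1 + 54/34)
Km_app = 12.9412 uM

12.9412 uM


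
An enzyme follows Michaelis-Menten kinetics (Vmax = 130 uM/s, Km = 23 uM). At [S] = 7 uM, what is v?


v = Vmax * [S] / (Km + [S])
v = 130 * 7 / (23 + 7)
v = 30.3333 uM/s

30.3333 uM/s


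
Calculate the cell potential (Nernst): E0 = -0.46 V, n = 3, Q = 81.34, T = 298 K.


E = E0 - (RT/nF) * ln(Q)
E = -0.46 - (8.314 * 298 / (3 * 96485)) * ln(81.34)
E = -0.4976 V

-0.4976 V


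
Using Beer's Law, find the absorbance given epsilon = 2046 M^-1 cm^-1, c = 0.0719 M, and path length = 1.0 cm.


A = epsilon * c * l
A = 2046 * 0.0719 * 1.0
A = 147.1074

147.1074


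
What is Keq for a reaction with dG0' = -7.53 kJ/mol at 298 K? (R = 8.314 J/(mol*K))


Keq = exp(-dG0 * 1000 / (R * T))
Keq = exp(-(-7.53) * 1000 / (8.314 * 298))
Keq = 20.8899

20.8899


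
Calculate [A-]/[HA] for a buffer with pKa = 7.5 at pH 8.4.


[A-]/[HA] = 10^(pH - pKa)
= 10^(8.4 - 7.5)
= 7.9433

7.9433


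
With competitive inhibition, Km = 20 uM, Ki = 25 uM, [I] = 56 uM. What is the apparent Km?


Km_app = Km * (1 + [I]/Ki)
Km_app = 20 * (1 + 56/25)
Km_app = 64.8 uM

64.8 uM


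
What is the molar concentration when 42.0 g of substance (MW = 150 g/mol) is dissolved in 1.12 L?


C = (mass / MW) / volume
C = (42.0 / 150) / 1.12
C = 0.25 M

0.25 M


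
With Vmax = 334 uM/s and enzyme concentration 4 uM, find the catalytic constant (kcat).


kcat = Vmax / [E]t
kcat = 334 / 4
kcat = 83.5 s^-1

83.5 s^-1


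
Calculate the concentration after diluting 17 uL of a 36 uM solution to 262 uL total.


C2 = C1 * V1 / V2
C2 = 36 * 17 / 262
C2 = 2.3359 uM

2.3359 uM


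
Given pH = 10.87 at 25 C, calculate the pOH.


pOH = 14 - pH
pOH = 14 - 10.87
pOH = 3.13

3.13


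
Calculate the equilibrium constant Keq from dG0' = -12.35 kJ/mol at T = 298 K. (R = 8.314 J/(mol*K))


Keq = exp(-dG0 * 1000 / (R * T))
Keq = exp(-(-12.35) * 1000 / (8.314 * 298))
Keq = 146.1625

146.1625


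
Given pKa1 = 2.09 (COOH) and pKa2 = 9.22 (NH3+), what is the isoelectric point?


pI = (pKa1 + pKa2) / 2
pI = (2.09 + 9.22) / 2
pI = 5.655

5.655


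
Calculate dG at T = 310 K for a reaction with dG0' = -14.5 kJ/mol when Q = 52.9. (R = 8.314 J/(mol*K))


dG = dG0' + RT * ln(Q) / 1000
dG = -14.5 + 8.314 * 310 * ln(52.9) / 1000
dG = -4.2721 kJ/mol

-4.2721 kJ/mol


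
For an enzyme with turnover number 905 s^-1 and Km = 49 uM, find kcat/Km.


Catalytic efficiency = kcat / Km
= 905 / 49
= 18.4694 uM^-1*s^-1

18.4694 uM^-1*s^-1


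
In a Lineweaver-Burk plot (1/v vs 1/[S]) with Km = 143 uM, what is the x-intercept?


x-intercept = -1/Km
= -1/143
= -0.007 1/uM

-0.007 1/uM


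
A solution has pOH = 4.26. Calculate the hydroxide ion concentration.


[OH-] = 10^(-pOH)
[OH-] = 10^(-4.26)
[OH-] = 5.495e-05 M

5.495e-05 M


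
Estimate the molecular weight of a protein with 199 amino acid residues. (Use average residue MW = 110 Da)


MW = n_residues * 110 Da
MW = 199 * 110
MW = 21890 Da

21890 Da


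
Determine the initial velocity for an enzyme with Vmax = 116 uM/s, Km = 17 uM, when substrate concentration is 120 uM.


v = Vmax * [S] / (Km + [S])
v = 116 * 120 / (17 + 120)
v = 101.6058 uM/s

101.6058 uM/s


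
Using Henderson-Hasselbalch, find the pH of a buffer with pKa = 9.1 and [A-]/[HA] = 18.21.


pH = pKa + log10([A-]/[HA])
pH = 9.1 + log10(18.21)
pH = 10.3603

10.3603


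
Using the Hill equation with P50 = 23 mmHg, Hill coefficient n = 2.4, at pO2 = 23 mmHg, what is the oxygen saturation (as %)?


Y = pO2^n / (P50^n + pO2^n)
Y = 23^2.4 / (23^2.4 + 23^2.4)
Y = 50.0%

50.0%


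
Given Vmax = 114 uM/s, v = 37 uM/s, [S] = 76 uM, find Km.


Km = [S] * (Vmax - v) / v
Km = 76 * (114 - 37) / 37
Km = 158.1622 uM

158.1622 uM


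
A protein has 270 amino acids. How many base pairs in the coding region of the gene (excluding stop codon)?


Each amino acid = 1 codon = 3 bp
bp = 270 * 3 = 810 bp

810 bp


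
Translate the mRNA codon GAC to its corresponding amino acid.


Standard genetic code lookup.
Codon GAC -> Asp

Asp


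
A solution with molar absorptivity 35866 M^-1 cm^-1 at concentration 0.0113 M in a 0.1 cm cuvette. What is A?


A = epsilon * c * l
A = 35866 * 0.0113 * 0.1
A = 40.5286

40.5286


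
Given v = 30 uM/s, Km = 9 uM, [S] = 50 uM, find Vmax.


Vmax = v * (Km + [S]) / [S]
Vmax = 30 * (9 + 50) / 50
Vmax = 35.4 uM/s

35.4 uM/s


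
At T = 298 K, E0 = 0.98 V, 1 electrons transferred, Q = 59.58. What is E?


E = E0 - (RT/nF) * ln(Q)
E = 0.98 - (8.314 * 298 / (1 * 96485)) * ln(59.58)
E = 0.875 V

0.875 V


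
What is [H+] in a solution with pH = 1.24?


[H+] = 10^(-pH)
[H+] = 10^(-1.24)
[H+] = 0.0575 M

0.0575 M


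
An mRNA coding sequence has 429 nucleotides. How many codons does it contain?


codons = nucleotides / 3
codons = 429 / 3 = 143

143


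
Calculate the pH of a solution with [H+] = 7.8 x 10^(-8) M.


pH = -log10([H+])
pH = -log10(7.8 x 10^(-8))
pH = 7.1079

7.1079


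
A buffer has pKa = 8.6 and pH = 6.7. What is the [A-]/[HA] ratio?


[A-]/[HA] = 10^(pH - pKa)
= 10^(6.7 - 8.6)
= 0.0126

0.0126


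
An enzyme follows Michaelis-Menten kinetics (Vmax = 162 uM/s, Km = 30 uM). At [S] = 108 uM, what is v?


v = Vmax * [S] / (Km + [S])
v = 162 * 108 / (30 + 108)
v = 126.7826 uM/s

126.7826 uM/s


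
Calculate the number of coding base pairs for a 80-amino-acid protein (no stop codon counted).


Each amino acid = 1 codon = 3 bp
bp = 80 * 3 = 240 bp

240 bp


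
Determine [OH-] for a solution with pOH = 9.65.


[OH-] = 10^(-pOH)
[OH-] = 10^(-9.65)
[OH-] = 2.239e-10 M

2.239e-10 M


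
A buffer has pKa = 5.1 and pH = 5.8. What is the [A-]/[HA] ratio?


[A-]/[HA] = 10^(pH - pKa)
= 10^(5.8 - 5.1)
= 5.0119

5.0119


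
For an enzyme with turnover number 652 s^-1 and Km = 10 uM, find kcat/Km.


Catalytic efficiency = kcat / Km
= 652 / 10
= 65.2 uM^-1*s^-1

65.2 uM^-1*s^-1


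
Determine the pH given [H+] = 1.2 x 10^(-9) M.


pH = -log10([H+])
pH = -log10(1.2 x 10^(-9))
pH = 8.9208

8.9208


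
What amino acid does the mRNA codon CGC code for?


Standard genetic code lookup.
Codon CGC -> Arg

Arg


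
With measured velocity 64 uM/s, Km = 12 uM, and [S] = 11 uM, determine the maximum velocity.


Vmax = v * (Km + [S]) / [S]
Vmax = 64 * (12 + 11) / 11
Vmax = 133.8182 uM/s

133.8182 uM/s


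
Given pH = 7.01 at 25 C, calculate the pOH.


pOH = 14 - pH
pOH = 14 - 7.01
pOH = 6.99

6.99


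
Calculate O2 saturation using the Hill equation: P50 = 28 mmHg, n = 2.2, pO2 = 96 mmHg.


Y = pO2^n / (P50^n + pO2^n)
Y = 96^2.2 / (28^2.2 + 96^2.2)
Y = 93.77%

93.77%


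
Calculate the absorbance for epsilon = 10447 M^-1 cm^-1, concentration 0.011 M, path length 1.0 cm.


A = epsilon * c * l
A = 10447 * 0.011 * 1.0
A = 114.917

114.917


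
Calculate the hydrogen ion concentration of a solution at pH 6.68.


[H+] = 10^(-pH)
[H+] = 10^(-6.68)
[H+] = 2.089e-07 M

2.089e-07 M


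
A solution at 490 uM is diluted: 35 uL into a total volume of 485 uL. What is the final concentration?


C2 = C1 * V1 / V2
C2 = 490 * 35 / 485
C2 = 35.3608 uM

35.3608 uM


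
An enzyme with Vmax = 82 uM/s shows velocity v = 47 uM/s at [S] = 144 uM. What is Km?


Km = [S] * (Vmax - v) / v
Km = 144 * (82 - 47) / 47
Km = 107.234 uM

107.234 uM


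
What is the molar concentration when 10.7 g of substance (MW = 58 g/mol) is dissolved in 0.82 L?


C = (mass / MW) / volume
C = (10.7 / 58) / 0.82
C = 0.225 M

0.225 M


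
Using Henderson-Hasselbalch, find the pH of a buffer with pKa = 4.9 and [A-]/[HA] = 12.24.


pH = pKa + log10([A-]/[HA])
pH = 4.9 + log10(12.24)
pH = 5.9878

5.9878


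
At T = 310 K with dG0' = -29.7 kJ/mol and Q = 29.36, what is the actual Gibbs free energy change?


dG = dG0' + RT * ln(Q) / 1000
dG = -29.7 + 8.314 * 310 * ln(29.36) / 1000
dG = -20.9895 kJ/mol

-20.9895 kJ/mol


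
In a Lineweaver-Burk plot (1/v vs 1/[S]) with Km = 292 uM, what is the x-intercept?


x-intercept = -1/Km
= -1/292
= -0.0034 1/uM

-0.0034 1/uM


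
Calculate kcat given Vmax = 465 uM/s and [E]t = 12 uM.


kcat = Vmax / [E]t
kcat = 465 / 12
kcat = 38.75 s^-1

38.75 s^-1


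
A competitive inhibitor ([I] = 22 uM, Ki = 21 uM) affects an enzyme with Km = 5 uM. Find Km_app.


Km_app = Km * (1 + [I]/Ki)
Km_app = 5 * (1 + 22/21)
Km_app = 10.2381 uM

10.2381 uM


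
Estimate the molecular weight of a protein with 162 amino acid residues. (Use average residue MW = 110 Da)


MW = n_residues * 110 Da
MW = 162 * 110
MW = 17820 Da

17820 Da


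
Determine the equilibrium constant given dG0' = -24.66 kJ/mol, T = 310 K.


Keq = exp(-dG0 * 1000 / (R * T))
Keq = exp(-(-24.66) * 1000 / (8.314 * 310))
Keq = 14299.8485

14299.8485


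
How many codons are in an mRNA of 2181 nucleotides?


codons = nucleotides / 3
codons = 2181 / 3 = 727

727


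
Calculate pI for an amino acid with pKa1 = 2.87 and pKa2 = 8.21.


pI = (pKa1 + pKa2) / 2
pI = (2.87 + 8.21) / 2
pI = 5.54

5.54


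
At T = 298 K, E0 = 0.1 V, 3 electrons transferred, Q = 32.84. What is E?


E = E0 - (RT/nF) * ln(Q)
E = 0.1 - (8.314 * 298 / (3 * 96485)) * ln(32.84)
E = 0.0701 V

0.0701 V


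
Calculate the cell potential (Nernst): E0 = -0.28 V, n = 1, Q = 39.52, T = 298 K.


E = E0 - (RT/nF) * ln(Q)
E = -0.28 - (8.314 * 298 / (1 * 96485)) * ln(39.52)
E = -0.3744 V

-0.3744 V


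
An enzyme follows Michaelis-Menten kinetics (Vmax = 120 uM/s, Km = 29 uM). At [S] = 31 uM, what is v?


v = Vmax * [S] / (Km + [S])
v = 120 * 31 / (29 + 31)
v = 62.0 uM/s

62.0 uM/s


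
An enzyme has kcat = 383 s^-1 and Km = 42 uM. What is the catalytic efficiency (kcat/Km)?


Catalytic efficiency = kcat / Km
= 383 / 42
= 9.119 uM^-1*s^-1

9.119 uM^-1*s^-1


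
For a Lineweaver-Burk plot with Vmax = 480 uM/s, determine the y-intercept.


y-intercept = 1/Vmax
= 1/480
= 0.0021 s/uM

0.0021 s/uM


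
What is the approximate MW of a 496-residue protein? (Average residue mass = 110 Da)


MW = n_residues * 110 Da
MW = 496 * 110
MW = 54560 Da

54560 Da


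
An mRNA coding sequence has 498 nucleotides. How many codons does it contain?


codons = nucleotides / 3
codons = 498 / 3 = 166

166


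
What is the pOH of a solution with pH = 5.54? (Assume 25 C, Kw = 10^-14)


pOH = 14 - pH
pOH = 14 - 5.54
pOH = 8.46

8.46


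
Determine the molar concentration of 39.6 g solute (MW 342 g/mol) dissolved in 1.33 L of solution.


C = (mass / MW) / volume
C = (39.6 / 342) / 1.33
C = 0.0871 M

0.0871 M


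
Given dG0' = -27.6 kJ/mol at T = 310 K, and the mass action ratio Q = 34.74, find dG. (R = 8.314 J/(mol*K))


dG = dG0' + RT * ln(Q) / 1000
dG = -27.6 + 8.314 * 310 * ln(34.74) / 1000
dG = -18.4559 kJ/mol

-18.4559 kJ/mol


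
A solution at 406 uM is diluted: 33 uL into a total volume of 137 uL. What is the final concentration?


C2 = C1 * V1 / V2
C2 = 406 * 33 / 137
C2 = 97.7956 uM

97.7956 uM


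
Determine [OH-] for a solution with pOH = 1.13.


[OH-] = 10^(-pOH)
[OH-] = 10^(-1.13)
[OH-] = 0.0741 M

0.0741 M


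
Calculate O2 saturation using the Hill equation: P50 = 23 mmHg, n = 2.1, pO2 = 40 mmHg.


Y = pO2^n / (P50^n + pO2^n)
Y = 40^2.1 / (23^2.1 + 40^2.1)
Y = 76.17%

76.17%


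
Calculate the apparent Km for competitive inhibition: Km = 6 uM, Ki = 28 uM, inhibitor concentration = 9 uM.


Km_app = Km * (1 + [I]/Ki)
Km_app = 6 * (1 + 9/28)
Km_app = 7.9286 uM

7.9286 uM


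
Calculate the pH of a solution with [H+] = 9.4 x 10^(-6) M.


pH = -log10([H+])
pH = -log10(9.4 x 10^(-6))
pH = 5.0269

5.0269


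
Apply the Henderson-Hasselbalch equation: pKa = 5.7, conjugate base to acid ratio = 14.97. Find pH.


pH = pKa + log10([A-]/[HA])
pH = 5.7 + log10(14.97)
pH = 6.8752

6.8752


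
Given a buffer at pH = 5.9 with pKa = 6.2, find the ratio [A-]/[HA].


[A-]/[HA] = 10^(pH - pKa)
= 10^(5.9 - 6.2)
= 0.5012

0.5012


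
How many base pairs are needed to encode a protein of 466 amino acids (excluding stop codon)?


Each amino acid = 1 codon = 3 bp
bp = 466 * 3 = 1398 bp

1398 bp


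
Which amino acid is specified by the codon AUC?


Standard genetic code lookup.
Codon AUC -> Ile

Ile


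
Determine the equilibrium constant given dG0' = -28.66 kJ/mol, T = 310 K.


Keq = exp(-dG0 * 1000 / (R * T))
Keq = exp(-(-28.66) * 1000 / (8.314 * 310))
Keq = 67507.3615

67507.3615


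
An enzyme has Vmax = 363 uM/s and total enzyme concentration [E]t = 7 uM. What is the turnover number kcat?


kcat = Vmax / [E]t
kcat = 363 / 7
kcat = 51.8571 s^-1

51.8571 s^-1


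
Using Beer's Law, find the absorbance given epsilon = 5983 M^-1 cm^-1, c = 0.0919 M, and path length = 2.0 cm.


A = epsilon * c * l
A = 5983 * 0.0919 * 2.0
A = 1099.6754

1099.6754


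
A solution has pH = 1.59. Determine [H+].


[H+] = 10^(-pH)
[H+] = 10^(-1.59)
[H+] = 0.0257 M

0.0257 M


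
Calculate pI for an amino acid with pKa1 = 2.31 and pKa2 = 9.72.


pI = (pKa1 + pKa2) / 2
pI = (2.31 + 9.72) / 2
pI = 6.015

6.015


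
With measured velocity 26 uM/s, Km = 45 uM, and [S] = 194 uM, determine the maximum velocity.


Vmax = v * (Km + [S]) / [S]
Vmax = 26 * (45 + 194) / 194
Vmax = 32.0309 uM/s

32.0309 uM/s


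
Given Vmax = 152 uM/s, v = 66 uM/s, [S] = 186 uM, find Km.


Km = [S] * (Vmax - v) / v
Km = 186 * (152 - 66) / 66
Km = 242.3636 uM

242.3636 uM


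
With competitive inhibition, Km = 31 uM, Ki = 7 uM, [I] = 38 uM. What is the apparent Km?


Km_app = Km * (1 + [I]/Ki)
Km_app = 31 * (1 + 38/7)
Km_app = 199.2857 uM

199.2857 uM


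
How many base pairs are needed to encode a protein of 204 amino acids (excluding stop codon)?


Each amino acid = 1 codon = 3 bp
bp = 204 * 3 = 612 bp

612 bp


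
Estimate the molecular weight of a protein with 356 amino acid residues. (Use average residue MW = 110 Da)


MW = n_residues * 110 Da
MW = 356 * 110
MW = 39160 Da

39160 Da


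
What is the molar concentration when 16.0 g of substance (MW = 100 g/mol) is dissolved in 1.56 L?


C = (mass / MW) / volume
C = (16.0 / 100) / 1.56
C = 0.1026 M

0.1026 M


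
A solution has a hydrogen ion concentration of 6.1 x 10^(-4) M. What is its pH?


pH = -log10([H+])
pH = -log10(6.1 x 10^(-4))
pH = 3.2147

3.2147


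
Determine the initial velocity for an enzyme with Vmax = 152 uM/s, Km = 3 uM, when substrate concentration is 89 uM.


v = Vmax * [S] / (Km + [S])
v = 152 * 89 / (3 + 89)
v = 147.0435 uM/s

147.0435 uM/s


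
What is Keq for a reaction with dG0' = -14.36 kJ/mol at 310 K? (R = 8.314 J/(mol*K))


Keq = exp(-dG0 * 1000 / (R * T))
Keq = exp(-(-14.36) * 1000 / (8.314 * 310))
Keq = 262.8638

262.8638


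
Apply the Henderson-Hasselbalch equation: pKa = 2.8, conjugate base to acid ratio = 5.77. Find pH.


pH = pKa + log10([A-]/[HA])
pH = 2.8 + log10(5.77)
pH = 3.5612

3.5612


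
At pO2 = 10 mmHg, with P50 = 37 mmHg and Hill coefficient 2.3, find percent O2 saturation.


Y = pO2^n / (P50^n + pO2^n)
Y = 10^2.3 / (37^2.3 + 10^2.3)
Y = 4.7%

4.7%


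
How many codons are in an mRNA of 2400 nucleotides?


codons = nucleotides / 3
codons = 2400 / 3 = 800

800


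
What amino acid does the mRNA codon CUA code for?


Standard genetic code lookup.
Codon CUA -> Leu

Leu


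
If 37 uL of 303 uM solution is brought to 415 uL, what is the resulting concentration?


C2 = C1 * V1 / V2
C2 = 303 * 37 / 415
C2 = 27.0145 uM

27.0145 uM


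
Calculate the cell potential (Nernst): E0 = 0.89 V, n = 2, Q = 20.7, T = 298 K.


E = E0 - (RT/nF) * ln(Q)
E = 0.89 - (8.314 * 298 / (2 * 96485)) * ln(20.7)
E = 0.8511 V

0.8511 V


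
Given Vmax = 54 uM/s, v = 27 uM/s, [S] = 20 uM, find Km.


Km = [S] * (Vmax - v) / v
Km = 20 * (54 - 27) / 27
Km = 20.0 uM

20.0 uM


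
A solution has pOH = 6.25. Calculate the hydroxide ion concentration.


[OH-] = 10^(-pOH)
[OH-] = 10^(-6.25)
[OH-] = 5.623e-07 M

5.623e-07 M


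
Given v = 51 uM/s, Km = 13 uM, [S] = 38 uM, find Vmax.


Vmax = v * (Km + [S]) / [S]
Vmax = 51 * (13 + 38) / 38
Vmax = 68.4474 uM/s

68.4474 uM/s


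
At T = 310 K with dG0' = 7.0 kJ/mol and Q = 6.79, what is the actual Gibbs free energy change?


dG = dG0' + RT * ln(Q) / 1000
dG = 7.0 + 8.314 * 310 * ln(6.79) / 1000
dG = 11.9368 kJ/mol

11.9368 kJ/mol


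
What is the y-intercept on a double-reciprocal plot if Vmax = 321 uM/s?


y-intercept = 1/Vmax
= 1/321
= 0.0031 s/uM

0.0031 s/uM


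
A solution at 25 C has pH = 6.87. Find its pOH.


pOH = 14 - pH
pOH = 14 - 6.87
pOH = 7.13

7.13


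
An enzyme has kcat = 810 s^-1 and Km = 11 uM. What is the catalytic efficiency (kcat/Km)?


Catalytic efficiency = kcat / Km
= 810 / 11
= 73.6364 uM^-1*s^-1

73.6364 uM^-1*s^-1


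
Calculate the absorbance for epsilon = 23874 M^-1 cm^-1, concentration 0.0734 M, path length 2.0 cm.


A = epsilon * c * l
A = 23874 * 0.0734 * 2.0
A = 3504.7032

3504.7032


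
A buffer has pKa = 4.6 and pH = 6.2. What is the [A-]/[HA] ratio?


[A-]/[HA] = 10^(pH - pKa)
= 10^(6.2 - 4.6)
= 39.8107

39.8107


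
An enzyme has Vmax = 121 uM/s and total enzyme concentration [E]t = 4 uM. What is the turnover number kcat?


kcat = Vmax / [E]t
kcat = 121 / 4
kcat = 30.25 s^-1

30.25 s^-1


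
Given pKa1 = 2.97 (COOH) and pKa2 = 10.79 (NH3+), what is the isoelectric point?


pI = (pKa1 + pKa2) / 2
pI = (2.97 + 10.79) / 2
pI = 6.88

6.88


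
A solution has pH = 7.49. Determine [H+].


[H+] = 10^(-pH)
[H+] = 10^(-7.49)
[H+] = 3.236e-08 M

3.236e-08 M


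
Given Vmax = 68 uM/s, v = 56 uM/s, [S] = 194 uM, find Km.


Km = [S] * (Vmax - v) / v
Km = 194 * (68 - 56) / 56
Km = 41.5714 uM

41.5714 uM


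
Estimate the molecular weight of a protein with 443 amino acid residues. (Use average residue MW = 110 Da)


MW = n_residues * 110 Da
MW = 443 * 110
MW = 48730 Da

48730 Da


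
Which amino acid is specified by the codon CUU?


Standard genetic code lookup.
Codon CUU -> Leu

Leu


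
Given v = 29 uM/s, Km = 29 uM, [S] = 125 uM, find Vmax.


Vmax = v * (Km + [S]) / [S]
Vmax = 29 * (29 + 125) / 125
Vmax = 35.728 uM/s

35.728 uM/s


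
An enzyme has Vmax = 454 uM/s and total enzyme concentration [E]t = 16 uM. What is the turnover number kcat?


kcat = Vmax / [E]t
kcat = 454 / 16
kcat = 28.375 s^-1

28.375 s^-1


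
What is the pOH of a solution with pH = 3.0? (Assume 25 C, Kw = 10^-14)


pOH = 14 - pH
pOH = 14 - 3.0
pOH = 11.0

11.0


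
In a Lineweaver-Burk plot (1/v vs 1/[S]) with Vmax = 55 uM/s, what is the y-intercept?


y-intercept = 1/Vmax
= 1/55
= 0.0182 s/uM

0.0182 s/uM


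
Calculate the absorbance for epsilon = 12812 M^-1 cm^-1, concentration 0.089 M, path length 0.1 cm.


A = epsilon * c * l
A = 12812 * 0.089 * 0.1
A = 114.0268

114.0268


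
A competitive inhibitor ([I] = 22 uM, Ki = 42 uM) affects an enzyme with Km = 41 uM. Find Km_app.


Km_app = Km * (1 + [I]/Ki)
Km_app = 41 * (1 + 22/42)
Km_app = 62.4762 uM

62.4762 uM


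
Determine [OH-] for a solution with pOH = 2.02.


[OH-] = 10^(-pOH)
[OH-] = 10^(-2.02)
[OH-] = 0.0095 M

0.0095 M


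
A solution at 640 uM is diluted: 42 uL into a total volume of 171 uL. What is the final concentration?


C2 = C1 * V1 / V2
C2 = 640 * 42 / 171
C2 = 157.193 uM

157.193 uM


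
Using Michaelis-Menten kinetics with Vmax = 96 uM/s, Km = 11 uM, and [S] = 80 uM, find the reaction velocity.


v = Vmax * [S] / (Km + [S])
v = 96 * 80 / (11 + 80)
v = 84.3956 uM/s

84.3956 uM/s


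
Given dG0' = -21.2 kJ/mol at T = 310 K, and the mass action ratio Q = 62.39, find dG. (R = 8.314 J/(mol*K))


dG = dG0' + RT * ln(Q) / 1000
dG = -21.2 + 8.314 * 310 * ln(62.39) / 1000
dG = -10.5468 kJ/mol

-10.5468 kJ/mol


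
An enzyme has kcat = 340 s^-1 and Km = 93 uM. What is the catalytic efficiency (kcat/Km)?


Catalytic efficiency = kcat / Km
= 340 / 93
= 3.6559 uM^-1*s^-1

3.6559 uM^-1*s^-1


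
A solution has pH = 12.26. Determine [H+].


[H+] = 10^(-pH)
[H+] = 10^(-12.26)
[H+] = 5.495e-13 M

5.495e-13 M


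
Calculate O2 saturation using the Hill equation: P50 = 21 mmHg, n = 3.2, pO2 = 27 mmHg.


Y = pO2^n / (P50^n + pO2^n)
Y = 27^3.2 / (21^3.2 + 27^3.2)
Y = 69.09%

69.09%


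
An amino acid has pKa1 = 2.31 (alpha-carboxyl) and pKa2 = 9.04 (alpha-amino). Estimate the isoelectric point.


pI = (pKa1 + pKa2) / 2
pI = (2.31 + 9.04) / 2
pI = 5.675

5.675


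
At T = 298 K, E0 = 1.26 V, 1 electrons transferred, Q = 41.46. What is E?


E = E0 - (RT/nF) * ln(Q)
E = 1.26 - (8.314 * 298 / (1 * 96485)) * ln(41.46)
E = 1.1644 V

1.1644 V


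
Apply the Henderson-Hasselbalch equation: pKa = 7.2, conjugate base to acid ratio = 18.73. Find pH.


pH = pKa + log10([A-]/[HA])
pH = 7.2 + log10(18.73)
pH = 8.4725

8.4725


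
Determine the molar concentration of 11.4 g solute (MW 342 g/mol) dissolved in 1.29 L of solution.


C = (mass / MW) / volume
C = (11.4 / 342) / 1.29
C = 0.0258 M

0.0258 M


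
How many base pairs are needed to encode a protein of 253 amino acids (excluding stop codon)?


Each amino acid = 1 codon = 3 bp
bp = 253 * 3 = 759 bp

759 bp


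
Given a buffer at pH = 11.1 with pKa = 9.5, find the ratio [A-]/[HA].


[A-]/[HA] = 10^(pH - pKa)
= 10^(11.1 - 9.5)
= 39.8107

39.8107


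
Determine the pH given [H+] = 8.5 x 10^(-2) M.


pH = -log10([H+])
pH = -log10(8.5 x 10^(-2))
pH = 1.0706

1.0706


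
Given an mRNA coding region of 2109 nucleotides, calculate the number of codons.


codons = nucleotides / 3
codons = 2109 / 3 = 703

703


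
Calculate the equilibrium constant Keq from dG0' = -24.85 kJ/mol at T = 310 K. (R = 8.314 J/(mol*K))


Keq = exp(-dG0 * 1000 / (R * T))
Keq = exp(-(-24.85) * 1000 / (8.314 * 310))
Keq = 15393.8543

15393.8543


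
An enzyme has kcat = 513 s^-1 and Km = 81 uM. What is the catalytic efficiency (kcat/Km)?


Catalytic efficiency = kcat / Km
= 513 / 81
= 6.3333 uM^-1*s^-1

6.3333 uM^-1*s^-1


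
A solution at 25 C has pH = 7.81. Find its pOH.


pOH = 14 - pH
pOH = 14 - 7.81
pOH = 6.19

6.19


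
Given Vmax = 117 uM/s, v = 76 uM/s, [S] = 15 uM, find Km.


Km = [S] * (Vmax - v) / v
Km = 15 * (117 - 76) / 76
Km = 8.0921 uM

8.0921 uM


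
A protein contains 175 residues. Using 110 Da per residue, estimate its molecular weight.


MW = n_residues * 110 Da
MW = 175 * 110
MW = 19250 Da

19250 Da


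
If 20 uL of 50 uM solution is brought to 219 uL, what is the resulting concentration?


C2 = C1 * V1 / V2
C2 = 50 * 20 / 219
C2 = 4.5662 uM

4.5662 uM


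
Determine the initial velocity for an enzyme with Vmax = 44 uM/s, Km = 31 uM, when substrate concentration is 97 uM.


v = Vmax * [S] / (Km + [S])
v = 44 * 97 / (31 + 97)
v = 33.3438 uM/s

33.3438 uM/s
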